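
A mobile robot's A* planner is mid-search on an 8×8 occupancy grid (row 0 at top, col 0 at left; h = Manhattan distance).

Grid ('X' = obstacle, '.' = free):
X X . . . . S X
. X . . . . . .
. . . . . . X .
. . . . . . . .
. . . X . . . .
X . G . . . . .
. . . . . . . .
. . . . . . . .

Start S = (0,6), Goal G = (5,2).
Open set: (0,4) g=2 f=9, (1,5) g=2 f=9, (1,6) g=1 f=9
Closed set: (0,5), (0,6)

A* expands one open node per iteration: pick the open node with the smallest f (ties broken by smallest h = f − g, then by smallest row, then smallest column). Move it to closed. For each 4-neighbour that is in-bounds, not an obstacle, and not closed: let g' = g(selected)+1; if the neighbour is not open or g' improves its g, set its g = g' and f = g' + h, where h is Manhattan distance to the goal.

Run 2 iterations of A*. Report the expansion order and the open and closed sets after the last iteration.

step 1: expand (0,4) (f=9, h=7) → closed; open now [(0,3) g=3 f=9, (1,4) g=3 f=9, (1,5) g=2 f=9, (1,6) g=1 f=9]
step 2: expand (0,3) (f=9, h=6) → closed; open now [(0,2) g=4 f=9, (1,3) g=4 f=9, (1,4) g=3 f=9, (1,5) g=2 f=9, (1,6) g=1 f=9]

order=[(0,4) → (0,3)]; open=[(0,2) g=4 f=9, (1,3) g=4 f=9, (1,4) g=3 f=9, (1,5) g=2 f=9, (1,6) g=1 f=9]; closed=[(0,3), (0,4), (0,5), (0,6)]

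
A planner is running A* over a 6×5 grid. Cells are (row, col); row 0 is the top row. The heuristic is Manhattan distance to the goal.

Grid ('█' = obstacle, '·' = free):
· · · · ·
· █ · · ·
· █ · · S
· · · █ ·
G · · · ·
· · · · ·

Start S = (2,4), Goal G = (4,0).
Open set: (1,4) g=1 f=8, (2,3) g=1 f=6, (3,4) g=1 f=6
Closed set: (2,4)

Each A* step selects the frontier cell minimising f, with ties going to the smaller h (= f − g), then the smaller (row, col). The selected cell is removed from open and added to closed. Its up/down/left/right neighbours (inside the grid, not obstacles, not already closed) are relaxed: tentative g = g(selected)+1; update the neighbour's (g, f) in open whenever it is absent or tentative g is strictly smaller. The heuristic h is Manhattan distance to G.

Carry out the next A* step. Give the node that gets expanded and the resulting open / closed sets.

expanded=(2,3); open=[(1,3) g=2 f=8, (1,4) g=1 f=8, (2,2) g=2 f=6, (3,4) g=1 f=6]; closed=[(2,3), (2,4)]

step 1: expand (2,3) (f=6, h=5) → closed; open now [(1,3) g=2 f=8, (1,4) g=1 f=8, (2,2) g=2 f=6, (3,4) g=1 f=6]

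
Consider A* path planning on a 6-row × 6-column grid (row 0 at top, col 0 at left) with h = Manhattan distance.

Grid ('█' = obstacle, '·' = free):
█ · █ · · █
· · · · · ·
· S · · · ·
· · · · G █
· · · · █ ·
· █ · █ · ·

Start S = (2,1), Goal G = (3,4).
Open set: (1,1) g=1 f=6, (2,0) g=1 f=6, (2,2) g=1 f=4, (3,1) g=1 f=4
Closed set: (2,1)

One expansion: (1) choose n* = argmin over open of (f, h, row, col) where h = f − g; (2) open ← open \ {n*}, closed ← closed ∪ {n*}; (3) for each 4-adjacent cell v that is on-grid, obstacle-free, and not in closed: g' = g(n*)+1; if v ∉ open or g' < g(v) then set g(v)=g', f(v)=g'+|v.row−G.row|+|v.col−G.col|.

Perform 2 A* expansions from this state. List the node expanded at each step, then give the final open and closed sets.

step 1: expand (2,2) (f=4, h=3) → closed; open now [(1,1) g=1 f=6, (1,2) g=2 f=6, (2,0) g=1 f=6, (2,3) g=2 f=4, (3,1) g=1 f=4, (3,2) g=2 f=4]
step 2: expand (2,3) (f=4, h=2) → closed; open now [(1,1) g=1 f=6, (1,2) g=2 f=6, (1,3) g=3 f=6, (2,0) g=1 f=6, (2,4) g=3 f=4, (3,1) g=1 f=4, (3,2) g=2 f=4, (3,3) g=3 f=4]

order=[(2,2) → (2,3)]; open=[(1,1) g=1 f=6, (1,2) g=2 f=6, (1,3) g=3 f=6, (2,0) g=1 f=6, (2,4) g=3 f=4, (3,1) g=1 f=4, (3,2) g=2 f=4, (3,3) g=3 f=4]; closed=[(2,1), (2,2), (2,3)]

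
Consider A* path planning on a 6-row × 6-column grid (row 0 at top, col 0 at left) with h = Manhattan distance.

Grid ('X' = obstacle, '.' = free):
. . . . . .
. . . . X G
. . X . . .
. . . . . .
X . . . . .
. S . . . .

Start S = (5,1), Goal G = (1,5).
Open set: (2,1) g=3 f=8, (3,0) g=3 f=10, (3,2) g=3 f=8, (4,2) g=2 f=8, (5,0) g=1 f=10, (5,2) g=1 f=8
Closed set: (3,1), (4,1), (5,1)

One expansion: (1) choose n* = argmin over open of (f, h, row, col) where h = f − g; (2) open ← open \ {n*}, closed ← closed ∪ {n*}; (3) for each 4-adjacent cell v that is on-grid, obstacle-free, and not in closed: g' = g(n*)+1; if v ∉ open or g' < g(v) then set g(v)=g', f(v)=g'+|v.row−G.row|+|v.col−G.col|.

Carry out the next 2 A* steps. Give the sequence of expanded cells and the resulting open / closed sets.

step 1: expand (2,1) (f=8, h=5) → closed; open now [(1,1) g=4 f=8, (2,0) g=4 f=10, (3,0) g=3 f=10, (3,2) g=3 f=8, (4,2) g=2 f=8, (5,0) g=1 f=10, (5,2) g=1 f=8]
step 2: expand (1,1) (f=8, h=4) → closed; open now [(0,1) g=5 f=10, (1,0) g=5 f=10, (1,2) g=5 f=8, (2,0) g=4 f=10, (3,0) g=3 f=10, (3,2) g=3 f=8, (4,2) g=2 f=8, (5,0) g=1 f=10, (5,2) g=1 f=8]

order=[(2,1) → (1,1)]; open=[(0,1) g=5 f=10, (1,0) g=5 f=10, (1,2) g=5 f=8, (2,0) g=4 f=10, (3,0) g=3 f=10, (3,2) g=3 f=8, (4,2) g=2 f=8, (5,0) g=1 f=10, (5,2) g=1 f=8]; closed=[(1,1), (2,1), (3,1), (4,1), (5,1)]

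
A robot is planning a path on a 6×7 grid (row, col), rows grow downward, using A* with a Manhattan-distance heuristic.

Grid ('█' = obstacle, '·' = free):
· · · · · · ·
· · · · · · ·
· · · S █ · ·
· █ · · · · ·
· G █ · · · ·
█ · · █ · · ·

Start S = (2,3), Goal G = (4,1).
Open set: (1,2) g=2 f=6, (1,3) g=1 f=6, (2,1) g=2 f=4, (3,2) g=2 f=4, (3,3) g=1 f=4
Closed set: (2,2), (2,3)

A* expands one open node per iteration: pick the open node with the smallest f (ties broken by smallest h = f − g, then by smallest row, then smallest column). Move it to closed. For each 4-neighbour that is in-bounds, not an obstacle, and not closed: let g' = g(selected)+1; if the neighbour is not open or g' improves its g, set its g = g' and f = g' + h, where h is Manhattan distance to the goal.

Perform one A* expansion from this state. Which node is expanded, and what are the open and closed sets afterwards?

expanded=(2,1); open=[(1,1) g=3 f=6, (1,2) g=2 f=6, (1,3) g=1 f=6, (2,0) g=3 f=6, (3,2) g=2 f=4, (3,3) g=1 f=4]; closed=[(2,1), (2,2), (2,3)]

step 1: expand (2,1) (f=4, h=2) → closed; open now [(1,1) g=3 f=6, (1,2) g=2 f=6, (1,3) g=1 f=6, (2,0) g=3 f=6, (3,2) g=2 f=4, (3,3) g=1 f=4]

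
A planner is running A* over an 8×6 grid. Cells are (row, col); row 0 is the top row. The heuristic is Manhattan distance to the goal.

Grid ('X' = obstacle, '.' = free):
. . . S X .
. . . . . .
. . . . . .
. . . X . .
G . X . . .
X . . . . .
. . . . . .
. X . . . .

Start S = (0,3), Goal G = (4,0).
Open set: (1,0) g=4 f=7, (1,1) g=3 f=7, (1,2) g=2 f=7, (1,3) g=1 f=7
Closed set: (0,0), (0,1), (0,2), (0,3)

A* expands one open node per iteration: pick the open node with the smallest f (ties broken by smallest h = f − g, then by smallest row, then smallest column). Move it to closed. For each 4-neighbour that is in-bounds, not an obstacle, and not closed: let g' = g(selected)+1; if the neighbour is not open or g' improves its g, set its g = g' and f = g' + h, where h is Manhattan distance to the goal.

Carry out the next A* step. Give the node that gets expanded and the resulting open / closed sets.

expanded=(1,0); open=[(1,1) g=3 f=7, (1,2) g=2 f=7, (1,3) g=1 f=7, (2,0) g=5 f=7]; closed=[(0,0), (0,1), (0,2), (0,3), (1,0)]

step 1: expand (1,0) (f=7, h=3) → closed; open now [(1,1) g=3 f=7, (1,2) g=2 f=7, (1,3) g=1 f=7, (2,0) g=5 f=7]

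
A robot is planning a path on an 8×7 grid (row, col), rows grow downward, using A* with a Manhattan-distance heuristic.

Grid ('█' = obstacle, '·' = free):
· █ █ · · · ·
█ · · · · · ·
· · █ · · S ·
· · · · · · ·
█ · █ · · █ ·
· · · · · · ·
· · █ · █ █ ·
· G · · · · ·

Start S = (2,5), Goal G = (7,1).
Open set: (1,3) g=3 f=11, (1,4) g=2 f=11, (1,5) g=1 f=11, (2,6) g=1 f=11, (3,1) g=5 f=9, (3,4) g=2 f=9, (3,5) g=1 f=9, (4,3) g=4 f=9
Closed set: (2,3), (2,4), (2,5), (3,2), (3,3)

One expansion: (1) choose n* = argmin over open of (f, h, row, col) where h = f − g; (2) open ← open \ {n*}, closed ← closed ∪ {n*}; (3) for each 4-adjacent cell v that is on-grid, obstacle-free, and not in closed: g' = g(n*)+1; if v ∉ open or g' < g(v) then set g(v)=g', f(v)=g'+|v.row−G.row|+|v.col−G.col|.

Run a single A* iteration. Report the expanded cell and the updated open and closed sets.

step 1: expand (3,1) (f=9, h=4) → closed; open now [(1,3) g=3 f=11, (1,4) g=2 f=11, (1,5) g=1 f=11, (2,1) g=6 f=11, (2,6) g=1 f=11, (3,0) g=6 f=11, (3,4) g=2 f=9, (3,5) g=1 f=9, (4,1) g=6 f=9, (4,3) g=4 f=9]

expanded=(3,1); open=[(1,3) g=3 f=11, (1,4) g=2 f=11, (1,5) g=1 f=11, (2,1) g=6 f=11, (2,6) g=1 f=11, (3,0) g=6 f=11, (3,4) g=2 f=9, (3,5) g=1 f=9, (4,1) g=6 f=9, (4,3) g=4 f=9]; closed=[(2,3), (2,4), (2,5), (3,1), (3,2), (3,3)]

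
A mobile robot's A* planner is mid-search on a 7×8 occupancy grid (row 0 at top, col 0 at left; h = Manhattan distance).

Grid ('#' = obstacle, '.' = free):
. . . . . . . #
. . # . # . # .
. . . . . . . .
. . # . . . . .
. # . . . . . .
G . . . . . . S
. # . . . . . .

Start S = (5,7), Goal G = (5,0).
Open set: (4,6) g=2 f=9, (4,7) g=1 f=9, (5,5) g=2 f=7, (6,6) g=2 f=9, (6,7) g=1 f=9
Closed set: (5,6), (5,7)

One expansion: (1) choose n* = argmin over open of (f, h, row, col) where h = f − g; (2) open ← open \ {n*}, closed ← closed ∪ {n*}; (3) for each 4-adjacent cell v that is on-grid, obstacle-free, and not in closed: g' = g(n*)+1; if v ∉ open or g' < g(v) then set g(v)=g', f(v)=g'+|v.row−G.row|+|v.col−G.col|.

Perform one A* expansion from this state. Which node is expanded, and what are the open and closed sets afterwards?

step 1: expand (5,5) (f=7, h=5) → closed; open now [(4,5) g=3 f=9, (4,6) g=2 f=9, (4,7) g=1 f=9, (5,4) g=3 f=7, (6,5) g=3 f=9, (6,6) g=2 f=9, (6,7) g=1 f=9]

expanded=(5,5); open=[(4,5) g=3 f=9, (4,6) g=2 f=9, (4,7) g=1 f=9, (5,4) g=3 f=7, (6,5) g=3 f=9, (6,6) g=2 f=9, (6,7) g=1 f=9]; closed=[(5,5), (5,6), (5,7)]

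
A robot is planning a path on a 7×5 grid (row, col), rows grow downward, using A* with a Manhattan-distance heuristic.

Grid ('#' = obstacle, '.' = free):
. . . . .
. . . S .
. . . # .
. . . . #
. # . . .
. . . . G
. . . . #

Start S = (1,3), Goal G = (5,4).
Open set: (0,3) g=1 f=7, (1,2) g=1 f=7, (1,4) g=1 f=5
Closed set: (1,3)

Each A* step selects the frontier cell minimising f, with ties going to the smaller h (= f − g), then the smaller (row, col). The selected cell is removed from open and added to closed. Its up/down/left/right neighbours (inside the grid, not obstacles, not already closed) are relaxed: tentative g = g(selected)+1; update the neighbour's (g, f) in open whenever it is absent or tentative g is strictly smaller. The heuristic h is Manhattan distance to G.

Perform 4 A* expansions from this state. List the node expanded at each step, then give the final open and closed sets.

order=[(1,4) → (2,4) → (0,4) → (0,3)]; open=[(0,2) g=2 f=9, (1,2) g=1 f=7]; closed=[(0,3), (0,4), (1,3), (1,4), (2,4)]

step 1: expand (1,4) (f=5, h=4) → closed; open now [(0,3) g=1 f=7, (0,4) g=2 f=7, (1,2) g=1 f=7, (2,4) g=2 f=5]
step 2: expand (2,4) (f=5, h=3) → closed; open now [(0,3) g=1 f=7, (0,4) g=2 f=7, (1,2) g=1 f=7]
step 3: expand (0,4) (f=7, h=5) → closed; open now [(0,3) g=1 f=7, (1,2) g=1 f=7]
step 4: expand (0,3) (f=7, h=6) → closed; open now [(0,2) g=2 f=9, (1,2) g=1 f=7]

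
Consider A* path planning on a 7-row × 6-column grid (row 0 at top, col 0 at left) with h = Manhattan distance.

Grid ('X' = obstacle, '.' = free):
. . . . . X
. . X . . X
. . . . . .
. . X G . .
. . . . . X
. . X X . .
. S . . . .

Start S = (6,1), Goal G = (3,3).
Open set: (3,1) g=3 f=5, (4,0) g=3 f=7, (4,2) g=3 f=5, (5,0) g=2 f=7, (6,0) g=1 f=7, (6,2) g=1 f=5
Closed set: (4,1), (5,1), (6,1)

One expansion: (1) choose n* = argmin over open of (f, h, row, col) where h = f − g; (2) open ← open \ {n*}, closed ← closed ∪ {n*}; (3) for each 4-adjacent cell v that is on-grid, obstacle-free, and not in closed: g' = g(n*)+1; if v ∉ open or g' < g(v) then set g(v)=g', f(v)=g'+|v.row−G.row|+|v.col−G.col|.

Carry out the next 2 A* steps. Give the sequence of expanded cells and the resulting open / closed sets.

step 1: expand (3,1) (f=5, h=2) → closed; open now [(2,1) g=4 f=7, (3,0) g=4 f=7, (4,0) g=3 f=7, (4,2) g=3 f=5, (5,0) g=2 f=7, (6,0) g=1 f=7, (6,2) g=1 f=5]
step 2: expand (4,2) (f=5, h=2) → closed; open now [(2,1) g=4 f=7, (3,0) g=4 f=7, (4,0) g=3 f=7, (4,3) g=4 f=5, (5,0) g=2 f=7, (6,0) g=1 f=7, (6,2) g=1 f=5]

order=[(3,1) → (4,2)]; open=[(2,1) g=4 f=7, (3,0) g=4 f=7, (4,0) g=3 f=7, (4,3) g=4 f=5, (5,0) g=2 f=7, (6,0) g=1 f=7, (6,2) g=1 f=5]; closed=[(3,1), (4,1), (4,2), (5,1), (6,1)]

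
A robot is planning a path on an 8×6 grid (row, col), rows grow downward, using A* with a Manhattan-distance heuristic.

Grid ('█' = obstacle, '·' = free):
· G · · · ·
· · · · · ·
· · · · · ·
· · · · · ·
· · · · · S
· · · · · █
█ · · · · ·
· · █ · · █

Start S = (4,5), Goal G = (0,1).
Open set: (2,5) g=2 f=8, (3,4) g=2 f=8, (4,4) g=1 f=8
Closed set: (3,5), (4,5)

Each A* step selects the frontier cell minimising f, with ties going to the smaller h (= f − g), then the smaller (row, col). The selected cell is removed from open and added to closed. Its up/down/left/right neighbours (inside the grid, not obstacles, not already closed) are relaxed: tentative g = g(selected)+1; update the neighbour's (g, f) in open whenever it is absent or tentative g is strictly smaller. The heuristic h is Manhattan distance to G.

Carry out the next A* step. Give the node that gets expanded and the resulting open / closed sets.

step 1: expand (2,5) (f=8, h=6) → closed; open now [(1,5) g=3 f=8, (2,4) g=3 f=8, (3,4) g=2 f=8, (4,4) g=1 f=8]

expanded=(2,5); open=[(1,5) g=3 f=8, (2,4) g=3 f=8, (3,4) g=2 f=8, (4,4) g=1 f=8]; closed=[(2,5), (3,5), (4,5)]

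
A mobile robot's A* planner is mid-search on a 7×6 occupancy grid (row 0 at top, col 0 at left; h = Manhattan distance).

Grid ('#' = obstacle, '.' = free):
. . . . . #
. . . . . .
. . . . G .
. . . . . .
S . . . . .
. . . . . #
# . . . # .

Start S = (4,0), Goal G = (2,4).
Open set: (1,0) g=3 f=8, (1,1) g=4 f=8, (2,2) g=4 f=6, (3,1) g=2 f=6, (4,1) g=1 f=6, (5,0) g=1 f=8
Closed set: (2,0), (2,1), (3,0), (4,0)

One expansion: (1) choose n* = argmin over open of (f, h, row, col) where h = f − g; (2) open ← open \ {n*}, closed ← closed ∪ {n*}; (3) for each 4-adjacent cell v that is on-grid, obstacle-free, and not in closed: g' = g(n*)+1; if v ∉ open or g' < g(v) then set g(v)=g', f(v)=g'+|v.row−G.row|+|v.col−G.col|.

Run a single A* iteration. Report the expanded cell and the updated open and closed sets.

expanded=(2,2); open=[(1,0) g=3 f=8, (1,1) g=4 f=8, (1,2) g=5 f=8, (2,3) g=5 f=6, (3,1) g=2 f=6, (3,2) g=5 f=8, (4,1) g=1 f=6, (5,0) g=1 f=8]; closed=[(2,0), (2,1), (2,2), (3,0), (4,0)]

step 1: expand (2,2) (f=6, h=2) → closed; open now [(1,0) g=3 f=8, (1,1) g=4 f=8, (1,2) g=5 f=8, (2,3) g=5 f=6, (3,1) g=2 f=6, (3,2) g=5 f=8, (4,1) g=1 f=6, (5,0) g=1 f=8]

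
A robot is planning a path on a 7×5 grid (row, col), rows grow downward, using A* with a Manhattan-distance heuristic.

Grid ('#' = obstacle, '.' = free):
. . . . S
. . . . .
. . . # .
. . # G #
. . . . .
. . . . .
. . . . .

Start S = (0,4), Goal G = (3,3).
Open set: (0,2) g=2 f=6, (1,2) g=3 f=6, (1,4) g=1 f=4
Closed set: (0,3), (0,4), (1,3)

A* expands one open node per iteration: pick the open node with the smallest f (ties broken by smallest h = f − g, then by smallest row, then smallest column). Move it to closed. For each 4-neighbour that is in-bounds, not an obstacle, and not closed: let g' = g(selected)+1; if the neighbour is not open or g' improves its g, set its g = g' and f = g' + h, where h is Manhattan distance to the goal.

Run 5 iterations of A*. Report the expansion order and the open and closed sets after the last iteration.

step 1: expand (1,4) (f=4, h=3) → closed; open now [(0,2) g=2 f=6, (1,2) g=3 f=6, (2,4) g=2 f=4]
step 2: expand (2,4) (f=4, h=2) → closed; open now [(0,2) g=2 f=6, (1,2) g=3 f=6]
step 3: expand (1,2) (f=6, h=3) → closed; open now [(0,2) g=2 f=6, (1,1) g=4 f=8, (2,2) g=4 f=6]
step 4: expand (2,2) (f=6, h=2) → closed; open now [(0,2) g=2 f=6, (1,1) g=4 f=8, (2,1) g=5 f=8]
step 5: expand (0,2) (f=6, h=4) → closed; open now [(0,1) g=3 f=8, (1,1) g=4 f=8, (2,1) g=5 f=8]

order=[(1,4) → (2,4) → (1,2) → (2,2) → (0,2)]; open=[(0,1) g=3 f=8, (1,1) g=4 f=8, (2,1) g=5 f=8]; closed=[(0,2), (0,3), (0,4), (1,2), (1,3), (1,4), (2,2), (2,4)]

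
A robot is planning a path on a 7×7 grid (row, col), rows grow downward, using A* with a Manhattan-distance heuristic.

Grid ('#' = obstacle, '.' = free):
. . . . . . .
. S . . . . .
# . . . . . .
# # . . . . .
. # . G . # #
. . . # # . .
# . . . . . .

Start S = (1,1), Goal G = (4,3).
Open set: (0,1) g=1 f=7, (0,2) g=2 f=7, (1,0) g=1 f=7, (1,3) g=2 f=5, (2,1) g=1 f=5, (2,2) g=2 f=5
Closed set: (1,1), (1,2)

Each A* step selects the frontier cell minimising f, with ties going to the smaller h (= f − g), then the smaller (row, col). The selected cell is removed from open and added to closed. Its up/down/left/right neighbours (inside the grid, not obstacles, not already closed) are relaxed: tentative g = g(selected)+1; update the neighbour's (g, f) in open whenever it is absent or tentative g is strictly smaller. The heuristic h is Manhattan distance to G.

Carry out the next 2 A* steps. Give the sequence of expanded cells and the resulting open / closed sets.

step 1: expand (1,3) (f=5, h=3) → closed; open now [(0,1) g=1 f=7, (0,2) g=2 f=7, (0,3) g=3 f=7, (1,0) g=1 f=7, (1,4) g=3 f=7, (2,1) g=1 f=5, (2,2) g=2 f=5, (2,3) g=3 f=5]
step 2: expand (2,3) (f=5, h=2) → closed; open now [(0,1) g=1 f=7, (0,2) g=2 f=7, (0,3) g=3 f=7, (1,0) g=1 f=7, (1,4) g=3 f=7, (2,1) g=1 f=5, (2,2) g=2 f=5, (2,4) g=4 f=7, (3,3) g=4 f=5]

order=[(1,3) → (2,3)]; open=[(0,1) g=1 f=7, (0,2) g=2 f=7, (0,3) g=3 f=7, (1,0) g=1 f=7, (1,4) g=3 f=7, (2,1) g=1 f=5, (2,2) g=2 f=5, (2,4) g=4 f=7, (3,3) g=4 f=5]; closed=[(1,1), (1,2), (1,3), (2,3)]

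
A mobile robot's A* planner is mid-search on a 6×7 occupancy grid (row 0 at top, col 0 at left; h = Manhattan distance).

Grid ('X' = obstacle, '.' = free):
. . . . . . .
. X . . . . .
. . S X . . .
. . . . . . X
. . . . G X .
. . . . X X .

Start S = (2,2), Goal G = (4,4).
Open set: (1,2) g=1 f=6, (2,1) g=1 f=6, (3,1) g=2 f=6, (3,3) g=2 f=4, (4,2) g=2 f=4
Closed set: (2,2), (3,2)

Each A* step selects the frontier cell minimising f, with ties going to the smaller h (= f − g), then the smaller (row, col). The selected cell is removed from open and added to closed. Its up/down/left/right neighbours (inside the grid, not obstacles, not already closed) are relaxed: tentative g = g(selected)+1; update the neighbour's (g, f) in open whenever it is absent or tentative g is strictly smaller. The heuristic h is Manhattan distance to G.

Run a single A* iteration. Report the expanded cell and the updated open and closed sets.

step 1: expand (3,3) (f=4, h=2) → closed; open now [(1,2) g=1 f=6, (2,1) g=1 f=6, (3,1) g=2 f=6, (3,4) g=3 f=4, (4,2) g=2 f=4, (4,3) g=3 f=4]

expanded=(3,3); open=[(1,2) g=1 f=6, (2,1) g=1 f=6, (3,1) g=2 f=6, (3,4) g=3 f=4, (4,2) g=2 f=4, (4,3) g=3 f=4]; closed=[(2,2), (3,2), (3,3)]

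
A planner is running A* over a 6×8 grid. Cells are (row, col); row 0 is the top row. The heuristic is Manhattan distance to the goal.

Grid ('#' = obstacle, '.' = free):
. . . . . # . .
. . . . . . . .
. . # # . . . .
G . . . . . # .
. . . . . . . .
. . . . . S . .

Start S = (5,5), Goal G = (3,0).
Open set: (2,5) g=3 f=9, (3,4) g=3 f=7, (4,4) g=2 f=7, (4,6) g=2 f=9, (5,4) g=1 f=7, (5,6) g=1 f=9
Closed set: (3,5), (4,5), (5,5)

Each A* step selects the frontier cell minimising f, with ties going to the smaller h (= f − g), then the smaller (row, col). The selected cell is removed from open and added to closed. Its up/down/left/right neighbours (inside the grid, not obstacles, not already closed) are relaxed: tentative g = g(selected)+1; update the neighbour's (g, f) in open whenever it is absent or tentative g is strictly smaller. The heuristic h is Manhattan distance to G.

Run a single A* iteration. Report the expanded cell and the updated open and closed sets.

expanded=(3,4); open=[(2,4) g=4 f=9, (2,5) g=3 f=9, (3,3) g=4 f=7, (4,4) g=2 f=7, (4,6) g=2 f=9, (5,4) g=1 f=7, (5,6) g=1 f=9]; closed=[(3,4), (3,5), (4,5), (5,5)]

step 1: expand (3,4) (f=7, h=4) → closed; open now [(2,4) g=4 f=9, (2,5) g=3 f=9, (3,3) g=4 f=7, (4,4) g=2 f=7, (4,6) g=2 f=9, (5,4) g=1 f=7, (5,6) g=1 f=9]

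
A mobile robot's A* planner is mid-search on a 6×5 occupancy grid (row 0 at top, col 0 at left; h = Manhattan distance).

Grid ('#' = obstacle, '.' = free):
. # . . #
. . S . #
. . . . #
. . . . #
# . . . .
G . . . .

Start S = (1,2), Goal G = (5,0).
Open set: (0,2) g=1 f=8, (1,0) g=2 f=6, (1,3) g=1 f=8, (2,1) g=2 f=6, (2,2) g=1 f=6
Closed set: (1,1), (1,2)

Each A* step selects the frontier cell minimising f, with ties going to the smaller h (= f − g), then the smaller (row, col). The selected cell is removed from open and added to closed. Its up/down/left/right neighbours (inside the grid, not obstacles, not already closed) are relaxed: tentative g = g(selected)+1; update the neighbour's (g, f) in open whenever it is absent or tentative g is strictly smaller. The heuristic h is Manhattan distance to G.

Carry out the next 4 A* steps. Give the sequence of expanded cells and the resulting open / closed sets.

step 1: expand (1,0) (f=6, h=4) → closed; open now [(0,0) g=3 f=8, (0,2) g=1 f=8, (1,3) g=1 f=8, (2,0) g=3 f=6, (2,1) g=2 f=6, (2,2) g=1 f=6]
step 2: expand (2,0) (f=6, h=3) → closed; open now [(0,0) g=3 f=8, (0,2) g=1 f=8, (1,3) g=1 f=8, (2,1) g=2 f=6, (2,2) g=1 f=6, (3,0) g=4 f=6]
step 3: expand (3,0) (f=6, h=2) → closed; open now [(0,0) g=3 f=8, (0,2) g=1 f=8, (1,3) g=1 f=8, (2,1) g=2 f=6, (2,2) g=1 f=6, (3,1) g=5 f=8]
step 4: expand (2,1) (f=6, h=4) → closed; open now [(0,0) g=3 f=8, (0,2) g=1 f=8, (1,3) g=1 f=8, (2,2) g=1 f=6, (3,1) g=3 f=6]

order=[(1,0) → (2,0) → (3,0) → (2,1)]; open=[(0,0) g=3 f=8, (0,2) g=1 f=8, (1,3) g=1 f=8, (2,2) g=1 f=6, (3,1) g=3 f=6]; closed=[(1,0), (1,1), (1,2), (2,0), (2,1), (3,0)]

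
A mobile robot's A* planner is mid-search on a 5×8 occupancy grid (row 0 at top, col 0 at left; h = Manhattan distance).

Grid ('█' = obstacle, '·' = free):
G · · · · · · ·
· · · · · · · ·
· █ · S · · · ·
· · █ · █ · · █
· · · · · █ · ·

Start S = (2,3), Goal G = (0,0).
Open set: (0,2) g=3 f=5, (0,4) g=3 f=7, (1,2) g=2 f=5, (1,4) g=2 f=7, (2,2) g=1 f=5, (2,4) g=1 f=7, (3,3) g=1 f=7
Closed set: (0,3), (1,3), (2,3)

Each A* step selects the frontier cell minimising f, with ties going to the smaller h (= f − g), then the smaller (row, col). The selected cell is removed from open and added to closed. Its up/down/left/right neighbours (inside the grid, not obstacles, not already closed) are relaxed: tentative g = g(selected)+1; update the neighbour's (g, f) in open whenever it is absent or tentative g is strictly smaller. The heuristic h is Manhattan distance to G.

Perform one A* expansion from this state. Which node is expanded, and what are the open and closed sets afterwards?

expanded=(0,2); open=[(0,1) g=4 f=5, (0,4) g=3 f=7, (1,2) g=2 f=5, (1,4) g=2 f=7, (2,2) g=1 f=5, (2,4) g=1 f=7, (3,3) g=1 f=7]; closed=[(0,2), (0,3), (1,3), (2,3)]

step 1: expand (0,2) (f=5, h=2) → closed; open now [(0,1) g=4 f=5, (0,4) g=3 f=7, (1,2) g=2 f=5, (1,4) g=2 f=7, (2,2) g=1 f=5, (2,4) g=1 f=7, (3,3) g=1 f=7]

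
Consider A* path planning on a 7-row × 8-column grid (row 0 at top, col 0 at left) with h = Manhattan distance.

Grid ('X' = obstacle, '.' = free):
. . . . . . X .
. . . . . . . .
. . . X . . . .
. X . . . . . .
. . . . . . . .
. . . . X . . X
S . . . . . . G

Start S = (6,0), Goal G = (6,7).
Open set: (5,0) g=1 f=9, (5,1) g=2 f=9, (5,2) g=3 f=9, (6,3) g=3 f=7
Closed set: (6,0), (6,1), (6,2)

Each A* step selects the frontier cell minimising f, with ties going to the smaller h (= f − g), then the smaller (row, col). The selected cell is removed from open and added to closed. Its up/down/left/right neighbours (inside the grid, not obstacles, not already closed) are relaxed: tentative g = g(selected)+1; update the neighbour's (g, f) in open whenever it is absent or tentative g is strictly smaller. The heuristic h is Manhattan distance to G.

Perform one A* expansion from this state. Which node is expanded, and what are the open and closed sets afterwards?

step 1: expand (6,3) (f=7, h=4) → closed; open now [(5,0) g=1 f=9, (5,1) g=2 f=9, (5,2) g=3 f=9, (5,3) g=4 f=9, (6,4) g=4 f=7]

expanded=(6,3); open=[(5,0) g=1 f=9, (5,1) g=2 f=9, (5,2) g=3 f=9, (5,3) g=4 f=9, (6,4) g=4 f=7]; closed=[(6,0), (6,1), (6,2), (6,3)]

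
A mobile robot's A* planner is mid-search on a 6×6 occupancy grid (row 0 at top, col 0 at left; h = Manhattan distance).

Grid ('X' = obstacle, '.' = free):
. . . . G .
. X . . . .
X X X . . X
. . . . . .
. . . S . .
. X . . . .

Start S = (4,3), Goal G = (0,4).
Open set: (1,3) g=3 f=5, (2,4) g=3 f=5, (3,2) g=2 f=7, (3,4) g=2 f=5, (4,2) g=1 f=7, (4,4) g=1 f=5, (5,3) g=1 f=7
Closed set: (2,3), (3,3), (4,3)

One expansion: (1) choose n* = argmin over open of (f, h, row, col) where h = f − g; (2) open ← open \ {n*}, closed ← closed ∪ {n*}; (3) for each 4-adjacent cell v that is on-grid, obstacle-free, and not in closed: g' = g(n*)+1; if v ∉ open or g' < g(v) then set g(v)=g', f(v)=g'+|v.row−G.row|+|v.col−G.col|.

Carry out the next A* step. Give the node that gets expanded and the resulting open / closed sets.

step 1: expand (1,3) (f=5, h=2) → closed; open now [(0,3) g=4 f=5, (1,2) g=4 f=7, (1,4) g=4 f=5, (2,4) g=3 f=5, (3,2) g=2 f=7, (3,4) g=2 f=5, (4,2) g=1 f=7, (4,4) g=1 f=5, (5,3) g=1 f=7]

expanded=(1,3); open=[(0,3) g=4 f=5, (1,2) g=4 f=7, (1,4) g=4 f=5, (2,4) g=3 f=5, (3,2) g=2 f=7, (3,4) g=2 f=5, (4,2) g=1 f=7, (4,4) g=1 f=5, (5,3) g=1 f=7]; closed=[(1,3), (2,3), (3,3), (4,3)]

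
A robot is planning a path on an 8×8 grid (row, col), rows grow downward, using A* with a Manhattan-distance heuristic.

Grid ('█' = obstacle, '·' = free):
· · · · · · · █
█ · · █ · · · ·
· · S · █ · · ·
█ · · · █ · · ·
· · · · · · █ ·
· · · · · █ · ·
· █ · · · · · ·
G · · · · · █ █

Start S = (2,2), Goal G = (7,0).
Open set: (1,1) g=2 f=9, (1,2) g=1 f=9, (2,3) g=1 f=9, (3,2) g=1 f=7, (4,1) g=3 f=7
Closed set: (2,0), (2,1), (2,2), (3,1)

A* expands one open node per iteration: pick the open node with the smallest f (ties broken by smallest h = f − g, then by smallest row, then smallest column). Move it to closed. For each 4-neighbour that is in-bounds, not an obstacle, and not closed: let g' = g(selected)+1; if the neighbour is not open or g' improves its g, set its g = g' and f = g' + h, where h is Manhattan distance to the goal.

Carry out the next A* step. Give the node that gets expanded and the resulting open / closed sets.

step 1: expand (4,1) (f=7, h=4) → closed; open now [(1,1) g=2 f=9, (1,2) g=1 f=9, (2,3) g=1 f=9, (3,2) g=1 f=7, (4,0) g=4 f=7, (4,2) g=4 f=9, (5,1) g=4 f=7]

expanded=(4,1); open=[(1,1) g=2 f=9, (1,2) g=1 f=9, (2,3) g=1 f=9, (3,2) g=1 f=7, (4,0) g=4 f=7, (4,2) g=4 f=9, (5,1) g=4 f=7]; closed=[(2,0), (2,1), (2,2), (3,1), (4,1)]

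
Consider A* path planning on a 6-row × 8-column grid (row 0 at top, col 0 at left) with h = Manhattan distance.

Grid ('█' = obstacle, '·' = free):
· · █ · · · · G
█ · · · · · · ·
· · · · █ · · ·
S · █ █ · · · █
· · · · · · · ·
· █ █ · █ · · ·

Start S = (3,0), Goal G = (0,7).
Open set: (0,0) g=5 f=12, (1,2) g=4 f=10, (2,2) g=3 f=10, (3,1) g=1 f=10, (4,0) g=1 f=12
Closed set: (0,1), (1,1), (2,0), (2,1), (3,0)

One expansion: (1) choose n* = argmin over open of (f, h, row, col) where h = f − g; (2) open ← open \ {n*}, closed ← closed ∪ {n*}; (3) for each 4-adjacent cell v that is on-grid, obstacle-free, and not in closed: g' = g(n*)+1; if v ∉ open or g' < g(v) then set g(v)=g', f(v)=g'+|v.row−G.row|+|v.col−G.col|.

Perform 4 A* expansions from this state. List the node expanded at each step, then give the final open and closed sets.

step 1: expand (1,2) (f=10, h=6) → closed; open now [(0,0) g=5 f=12, (1,3) g=5 f=10, (2,2) g=3 f=10, (3,1) g=1 f=10, (4,0) g=1 f=12]
step 2: expand (1,3) (f=10, h=5) → closed; open now [(0,0) g=5 f=12, (0,3) g=6 f=10, (1,4) g=6 f=10, (2,2) g=3 f=10, (2,3) g=6 f=12, (3,1) g=1 f=10, (4,0) g=1 f=12]
step 3: expand (0,3) (f=10, h=4) → closed; open now [(0,0) g=5 f=12, (0,4) g=7 f=10, (1,4) g=6 f=10, (2,2) g=3 f=10, (2,3) g=6 f=12, (3,1) g=1 f=10, (4,0) g=1 f=12]
step 4: expand (0,4) (f=10, h=3) → closed; open now [(0,0) g=5 f=12, (0,5) g=8 f=10, (1,4) g=6 f=10, (2,2) g=3 f=10, (2,3) g=6 f=12, (3,1) g=1 f=10, (4,0) g=1 f=12]

order=[(1,2) → (1,3) → (0,3) → (0,4)]; open=[(0,0) g=5 f=12, (0,5) g=8 f=10, (1,4) g=6 f=10, (2,2) g=3 f=10, (2,3) g=6 f=12, (3,1) g=1 f=10, (4,0) g=1 f=12]; closed=[(0,1), (0,3), (0,4), (1,1), (1,2), (1,3), (2,0), (2,1), (3,0)]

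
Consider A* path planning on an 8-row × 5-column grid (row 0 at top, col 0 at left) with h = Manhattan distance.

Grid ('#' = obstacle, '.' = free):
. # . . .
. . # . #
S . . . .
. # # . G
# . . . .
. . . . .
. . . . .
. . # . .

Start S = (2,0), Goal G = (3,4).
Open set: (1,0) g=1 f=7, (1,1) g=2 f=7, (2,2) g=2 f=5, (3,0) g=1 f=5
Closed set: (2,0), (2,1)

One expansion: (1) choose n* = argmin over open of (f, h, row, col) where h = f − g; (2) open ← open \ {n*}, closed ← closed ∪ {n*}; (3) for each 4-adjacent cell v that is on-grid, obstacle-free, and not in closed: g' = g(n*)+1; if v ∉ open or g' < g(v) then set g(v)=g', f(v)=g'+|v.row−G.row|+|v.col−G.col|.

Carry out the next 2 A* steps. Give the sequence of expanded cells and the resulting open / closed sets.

order=[(2,2) → (2,3)]; open=[(1,0) g=1 f=7, (1,1) g=2 f=7, (1,3) g=4 f=7, (2,4) g=4 f=5, (3,0) g=1 f=5, (3,3) g=4 f=5]; closed=[(2,0), (2,1), (2,2), (2,3)]

step 1: expand (2,2) (f=5, h=3) → closed; open now [(1,0) g=1 f=7, (1,1) g=2 f=7, (2,3) g=3 f=5, (3,0) g=1 f=5]
step 2: expand (2,3) (f=5, h=2) → closed; open now [(1,0) g=1 f=7, (1,1) g=2 f=7, (1,3) g=4 f=7, (2,4) g=4 f=5, (3,0) g=1 f=5, (3,3) g=4 f=5]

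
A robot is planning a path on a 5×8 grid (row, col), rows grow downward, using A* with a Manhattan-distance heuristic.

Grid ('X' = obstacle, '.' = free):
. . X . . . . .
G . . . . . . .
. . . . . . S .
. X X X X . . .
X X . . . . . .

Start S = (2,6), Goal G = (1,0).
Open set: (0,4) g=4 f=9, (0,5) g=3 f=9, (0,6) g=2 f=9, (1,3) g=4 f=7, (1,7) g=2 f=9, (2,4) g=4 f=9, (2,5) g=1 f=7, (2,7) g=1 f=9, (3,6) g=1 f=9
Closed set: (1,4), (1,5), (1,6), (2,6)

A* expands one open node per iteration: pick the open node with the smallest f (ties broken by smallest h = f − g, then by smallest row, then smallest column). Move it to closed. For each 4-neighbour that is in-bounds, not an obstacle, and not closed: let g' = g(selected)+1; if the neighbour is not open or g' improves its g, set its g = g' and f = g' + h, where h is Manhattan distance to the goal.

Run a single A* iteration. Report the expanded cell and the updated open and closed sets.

step 1: expand (1,3) (f=7, h=3) → closed; open now [(0,3) g=5 f=9, (0,4) g=4 f=9, (0,5) g=3 f=9, (0,6) g=2 f=9, (1,2) g=5 f=7, (1,7) g=2 f=9, (2,3) g=5 f=9, (2,4) g=4 f=9, (2,5) g=1 f=7, (2,7) g=1 f=9, (3,6) g=1 f=9]

expanded=(1,3); open=[(0,3) g=5 f=9, (0,4) g=4 f=9, (0,5) g=3 f=9, (0,6) g=2 f=9, (1,2) g=5 f=7, (1,7) g=2 f=9, (2,3) g=5 f=9, (2,4) g=4 f=9, (2,5) g=1 f=7, (2,7) g=1 f=9, (3,6) g=1 f=9]; closed=[(1,3), (1,4), (1,5), (1,6), (2,6)]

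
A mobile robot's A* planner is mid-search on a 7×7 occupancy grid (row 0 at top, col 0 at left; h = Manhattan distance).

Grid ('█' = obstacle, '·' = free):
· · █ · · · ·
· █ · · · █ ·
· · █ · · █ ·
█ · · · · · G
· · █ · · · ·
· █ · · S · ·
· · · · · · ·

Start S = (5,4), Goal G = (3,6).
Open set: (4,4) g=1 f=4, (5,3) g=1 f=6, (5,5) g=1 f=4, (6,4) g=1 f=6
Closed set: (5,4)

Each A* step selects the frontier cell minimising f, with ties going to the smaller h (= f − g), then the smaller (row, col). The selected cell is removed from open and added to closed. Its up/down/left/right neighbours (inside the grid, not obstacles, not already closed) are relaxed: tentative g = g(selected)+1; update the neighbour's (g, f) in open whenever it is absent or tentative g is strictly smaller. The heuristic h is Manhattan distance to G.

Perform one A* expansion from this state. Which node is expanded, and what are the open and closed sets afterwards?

step 1: expand (4,4) (f=4, h=3) → closed; open now [(3,4) g=2 f=4, (4,3) g=2 f=6, (4,5) g=2 f=4, (5,3) g=1 f=6, (5,5) g=1 f=4, (6,4) g=1 f=6]

expanded=(4,4); open=[(3,4) g=2 f=4, (4,3) g=2 f=6, (4,5) g=2 f=4, (5,3) g=1 f=6, (5,5) g=1 f=4, (6,4) g=1 f=6]; closed=[(4,4), (5,4)]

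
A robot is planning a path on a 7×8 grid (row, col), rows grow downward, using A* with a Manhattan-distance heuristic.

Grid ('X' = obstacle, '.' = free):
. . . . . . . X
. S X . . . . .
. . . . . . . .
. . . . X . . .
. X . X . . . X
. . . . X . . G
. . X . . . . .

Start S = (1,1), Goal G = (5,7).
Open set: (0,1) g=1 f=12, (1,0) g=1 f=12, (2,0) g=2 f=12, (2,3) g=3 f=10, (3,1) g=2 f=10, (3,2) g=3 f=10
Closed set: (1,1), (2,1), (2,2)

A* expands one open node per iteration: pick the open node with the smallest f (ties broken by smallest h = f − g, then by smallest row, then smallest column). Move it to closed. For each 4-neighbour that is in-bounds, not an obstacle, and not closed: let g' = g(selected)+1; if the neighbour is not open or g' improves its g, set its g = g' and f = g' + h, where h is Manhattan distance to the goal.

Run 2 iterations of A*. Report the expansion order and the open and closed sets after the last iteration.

step 1: expand (2,3) (f=10, h=7) → closed; open now [(0,1) g=1 f=12, (1,0) g=1 f=12, (1,3) g=4 f=12, (2,0) g=2 f=12, (2,4) g=4 f=10, (3,1) g=2 f=10, (3,2) g=3 f=10, (3,3) g=4 f=10]
step 2: expand (2,4) (f=10, h=6) → closed; open now [(0,1) g=1 f=12, (1,0) g=1 f=12, (1,3) g=4 f=12, (1,4) g=5 f=12, (2,0) g=2 f=12, (2,5) g=5 f=10, (3,1) g=2 f=10, (3,2) g=3 f=10, (3,3) g=4 f=10]

order=[(2,3) → (2,4)]; open=[(0,1) g=1 f=12, (1,0) g=1 f=12, (1,3) g=4 f=12, (1,4) g=5 f=12, (2,0) g=2 f=12, (2,5) g=5 f=10, (3,1) g=2 f=10, (3,2) g=3 f=10, (3,3) g=4 f=10]; closed=[(1,1), (2,1), (2,2), (2,3), (2,4)]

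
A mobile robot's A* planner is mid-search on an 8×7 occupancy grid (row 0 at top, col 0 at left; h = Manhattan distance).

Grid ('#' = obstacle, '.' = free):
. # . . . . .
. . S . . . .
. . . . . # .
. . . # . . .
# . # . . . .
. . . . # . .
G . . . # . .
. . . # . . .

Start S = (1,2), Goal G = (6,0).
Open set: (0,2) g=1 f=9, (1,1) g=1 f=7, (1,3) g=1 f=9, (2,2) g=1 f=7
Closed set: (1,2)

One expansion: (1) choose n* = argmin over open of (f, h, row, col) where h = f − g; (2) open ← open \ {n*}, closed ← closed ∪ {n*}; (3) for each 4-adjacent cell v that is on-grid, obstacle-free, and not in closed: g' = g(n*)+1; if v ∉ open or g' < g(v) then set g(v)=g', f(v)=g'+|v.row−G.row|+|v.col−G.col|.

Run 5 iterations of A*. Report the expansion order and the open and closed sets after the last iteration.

order=[(1,1) → (1,0) → (2,0) → (3,0) → (2,1)]; open=[(0,0) g=3 f=9, (0,2) g=1 f=9, (1,3) g=1 f=9, (2,2) g=1 f=7, (3,1) g=3 f=7]; closed=[(1,0), (1,1), (1,2), (2,0), (2,1), (3,0)]

step 1: expand (1,1) (f=7, h=6) → closed; open now [(0,2) g=1 f=9, (1,0) g=2 f=7, (1,3) g=1 f=9, (2,1) g=2 f=7, (2,2) g=1 f=7]
step 2: expand (1,0) (f=7, h=5) → closed; open now [(0,0) g=3 f=9, (0,2) g=1 f=9, (1,3) g=1 f=9, (2,0) g=3 f=7, (2,1) g=2 f=7, (2,2) g=1 f=7]
step 3: expand (2,0) (f=7, h=4) → closed; open now [(0,0) g=3 f=9, (0,2) g=1 f=9, (1,3) g=1 f=9, (2,1) g=2 f=7, (2,2) g=1 f=7, (3,0) g=4 f=7]
step 4: expand (3,0) (f=7, h=3) → closed; open now [(0,0) g=3 f=9, (0,2) g=1 f=9, (1,3) g=1 f=9, (2,1) g=2 f=7, (2,2) g=1 f=7, (3,1) g=5 f=9]
step 5: expand (2,1) (f=7, h=5) → closed; open now [(0,0) g=3 f=9, (0,2) g=1 f=9, (1,3) g=1 f=9, (2,2) g=1 f=7, (3,1) g=3 f=7]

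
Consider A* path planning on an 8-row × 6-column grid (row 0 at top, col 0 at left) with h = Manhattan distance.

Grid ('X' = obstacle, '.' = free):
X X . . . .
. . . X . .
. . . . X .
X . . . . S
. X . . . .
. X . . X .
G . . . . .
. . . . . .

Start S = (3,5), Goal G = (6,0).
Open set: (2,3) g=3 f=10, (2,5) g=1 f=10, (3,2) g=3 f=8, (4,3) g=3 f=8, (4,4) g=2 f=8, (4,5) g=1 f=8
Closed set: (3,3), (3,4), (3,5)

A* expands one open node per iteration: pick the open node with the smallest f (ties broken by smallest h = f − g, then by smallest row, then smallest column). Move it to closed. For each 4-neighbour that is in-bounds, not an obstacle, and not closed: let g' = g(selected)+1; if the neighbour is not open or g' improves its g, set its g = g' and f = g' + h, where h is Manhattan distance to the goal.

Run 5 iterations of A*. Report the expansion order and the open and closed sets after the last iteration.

order=[(3,2) → (3,1) → (4,2) → (5,2) → (6,2)]; open=[(2,1) g=5 f=10, (2,2) g=4 f=10, (2,3) g=3 f=10, (2,5) g=1 f=10, (4,3) g=3 f=8, (4,4) g=2 f=8, (4,5) g=1 f=8, (5,3) g=6 f=10, (6,1) g=7 f=8, (6,3) g=7 f=10, (7,2) g=7 f=10]; closed=[(3,1), (3,2), (3,3), (3,4), (3,5), (4,2), (5,2), (6,2)]

step 1: expand (3,2) (f=8, h=5) → closed; open now [(2,2) g=4 f=10, (2,3) g=3 f=10, (2,5) g=1 f=10, (3,1) g=4 f=8, (4,2) g=4 f=8, (4,3) g=3 f=8, (4,4) g=2 f=8, (4,5) g=1 f=8]
step 2: expand (3,1) (f=8, h=4) → closed; open now [(2,1) g=5 f=10, (2,2) g=4 f=10, (2,3) g=3 f=10, (2,5) g=1 f=10, (4,2) g=4 f=8, (4,3) g=3 f=8, (4,4) g=2 f=8, (4,5) g=1 f=8]
step 3: expand (4,2) (f=8, h=4) → closed; open now [(2,1) g=5 f=10, (2,2) g=4 f=10, (2,3) g=3 f=10, (2,5) g=1 f=10, (4,3) g=3 f=8, (4,4) g=2 f=8, (4,5) g=1 f=8, (5,2) g=5 f=8]
step 4: expand (5,2) (f=8, h=3) → closed; open now [(2,1) g=5 f=10, (2,2) g=4 f=10, (2,3) g=3 f=10, (2,5) g=1 f=10, (4,3) g=3 f=8, (4,4) g=2 f=8, (4,5) g=1 f=8, (5,3) g=6 f=10, (6,2) g=6 f=8]
step 5: expand (6,2) (f=8, h=2) → closed; open now [(2,1) g=5 f=10, (2,2) g=4 f=10, (2,3) g=3 f=10, (2,5) g=1 f=10, (4,3) g=3 f=8, (4,4) g=2 f=8, (4,5) g=1 f=8, (5,3) g=6 f=10, (6,1) g=7 f=8, (6,3) g=7 f=10, (7,2) g=7 f=10]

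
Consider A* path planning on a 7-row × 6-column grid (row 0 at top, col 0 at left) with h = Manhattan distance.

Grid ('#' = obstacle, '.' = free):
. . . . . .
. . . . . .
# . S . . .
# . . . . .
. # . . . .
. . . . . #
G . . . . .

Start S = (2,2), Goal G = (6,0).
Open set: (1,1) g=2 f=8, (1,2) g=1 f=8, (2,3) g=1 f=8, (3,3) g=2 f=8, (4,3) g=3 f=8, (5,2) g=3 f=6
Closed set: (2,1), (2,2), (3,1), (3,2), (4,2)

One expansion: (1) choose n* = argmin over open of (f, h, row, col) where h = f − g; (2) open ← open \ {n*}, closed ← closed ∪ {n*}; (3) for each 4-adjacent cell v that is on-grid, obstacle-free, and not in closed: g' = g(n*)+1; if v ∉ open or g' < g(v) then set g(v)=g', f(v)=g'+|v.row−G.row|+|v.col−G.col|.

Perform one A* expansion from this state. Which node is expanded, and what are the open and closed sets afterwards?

step 1: expand (5,2) (f=6, h=3) → closed; open now [(1,1) g=2 f=8, (1,2) g=1 f=8, (2,3) g=1 f=8, (3,3) g=2 f=8, (4,3) g=3 f=8, (5,1) g=4 f=6, (5,3) g=4 f=8, (6,2) g=4 f=6]

expanded=(5,2); open=[(1,1) g=2 f=8, (1,2) g=1 f=8, (2,3) g=1 f=8, (3,3) g=2 f=8, (4,3) g=3 f=8, (5,1) g=4 f=6, (5,3) g=4 f=8, (6,2) g=4 f=6]; closed=[(2,1), (2,2), (3,1), (3,2), (4,2), (5,2)]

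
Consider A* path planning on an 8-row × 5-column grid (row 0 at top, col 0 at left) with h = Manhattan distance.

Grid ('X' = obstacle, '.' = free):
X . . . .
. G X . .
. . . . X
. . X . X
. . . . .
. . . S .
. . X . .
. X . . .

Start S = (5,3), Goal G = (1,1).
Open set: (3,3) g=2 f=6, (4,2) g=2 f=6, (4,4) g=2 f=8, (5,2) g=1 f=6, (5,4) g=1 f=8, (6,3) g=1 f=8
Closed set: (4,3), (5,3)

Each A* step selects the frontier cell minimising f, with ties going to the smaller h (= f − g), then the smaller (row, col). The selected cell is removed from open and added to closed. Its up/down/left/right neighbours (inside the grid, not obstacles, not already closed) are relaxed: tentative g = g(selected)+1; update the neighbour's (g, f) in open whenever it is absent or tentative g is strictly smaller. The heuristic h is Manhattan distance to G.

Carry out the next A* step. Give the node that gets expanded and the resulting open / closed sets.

expanded=(3,3); open=[(2,3) g=3 f=6, (4,2) g=2 f=6, (4,4) g=2 f=8, (5,2) g=1 f=6, (5,4) g=1 f=8, (6,3) g=1 f=8]; closed=[(3,3), (4,3), (5,3)]

step 1: expand (3,3) (f=6, h=4) → closed; open now [(2,3) g=3 f=6, (4,2) g=2 f=6, (4,4) g=2 f=8, (5,2) g=1 f=6, (5,4) g=1 f=8, (6,3) g=1 f=8]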